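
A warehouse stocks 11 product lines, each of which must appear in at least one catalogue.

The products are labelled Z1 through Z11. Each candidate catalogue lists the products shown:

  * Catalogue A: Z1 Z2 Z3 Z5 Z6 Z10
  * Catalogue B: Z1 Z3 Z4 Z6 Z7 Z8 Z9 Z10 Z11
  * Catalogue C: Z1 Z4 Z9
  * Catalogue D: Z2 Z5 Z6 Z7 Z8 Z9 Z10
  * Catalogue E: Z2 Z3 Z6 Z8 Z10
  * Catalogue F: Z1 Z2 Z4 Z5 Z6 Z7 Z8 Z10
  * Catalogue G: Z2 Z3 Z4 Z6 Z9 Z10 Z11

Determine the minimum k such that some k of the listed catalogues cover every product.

Take {B, F}. Their union is {Z1, Z2, Z3, Z4, Z5, Z6, Z7, Z8, Z9, Z10, Z11}, which is all 11 products.
No single catalogue has all 11 products (the largest, B, has 9), so 2 is optimal.

2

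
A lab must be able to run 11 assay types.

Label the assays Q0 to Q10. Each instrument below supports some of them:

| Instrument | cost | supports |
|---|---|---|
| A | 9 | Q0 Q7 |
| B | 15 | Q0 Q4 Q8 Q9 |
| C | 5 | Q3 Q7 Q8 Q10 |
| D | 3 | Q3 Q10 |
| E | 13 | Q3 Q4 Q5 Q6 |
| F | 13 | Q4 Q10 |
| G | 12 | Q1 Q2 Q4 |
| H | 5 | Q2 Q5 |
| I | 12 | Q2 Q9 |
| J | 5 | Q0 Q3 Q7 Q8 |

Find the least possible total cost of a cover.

D, E, G, I, J together cover every assay (D ∪ E ∪ G ∪ I ∪ J = {Q0, Q1, Q2, Q3, Q4, Q5, Q6, Q7, Q8, Q9, Q10}); total cost 3 + 13 + 12 + 12 + 5 = 45.
The greedy pick C, H, B, G, E costs 50; no covering selection beats 45.

45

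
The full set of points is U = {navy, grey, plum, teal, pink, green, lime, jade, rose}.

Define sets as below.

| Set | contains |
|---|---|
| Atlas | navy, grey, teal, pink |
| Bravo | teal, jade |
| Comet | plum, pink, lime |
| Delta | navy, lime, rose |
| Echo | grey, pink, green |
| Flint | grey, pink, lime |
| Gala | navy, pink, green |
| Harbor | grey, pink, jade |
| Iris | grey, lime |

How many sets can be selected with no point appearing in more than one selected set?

Bravo, Gala, Iris are pairwise disjoint (Bravo={teal,jade}; Gala={navy,pink,green}; Iris={grey,lime}).
Every remaining set overlaps one of these, and no 4 of the listed sets are pairwise disjoint, so 3 is the maximum.

3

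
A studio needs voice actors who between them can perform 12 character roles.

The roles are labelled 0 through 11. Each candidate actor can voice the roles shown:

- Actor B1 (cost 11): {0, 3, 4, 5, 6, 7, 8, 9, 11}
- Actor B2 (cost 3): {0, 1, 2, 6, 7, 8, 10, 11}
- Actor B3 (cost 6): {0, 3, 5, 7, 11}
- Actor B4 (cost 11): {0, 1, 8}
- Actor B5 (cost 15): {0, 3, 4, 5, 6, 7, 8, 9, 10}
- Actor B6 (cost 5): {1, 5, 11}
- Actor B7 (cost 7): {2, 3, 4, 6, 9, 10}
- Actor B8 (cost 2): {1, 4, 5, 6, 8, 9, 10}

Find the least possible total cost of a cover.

B2, B3, B8 together cover every role (B2 ∪ B3 ∪ B8 = {0, 1, 2, 3, 4, 5, 6, 7, 8, 9, 10, 11}); total cost 3 + 6 + 2 = 11.
No covering selection has total cost below 11.

11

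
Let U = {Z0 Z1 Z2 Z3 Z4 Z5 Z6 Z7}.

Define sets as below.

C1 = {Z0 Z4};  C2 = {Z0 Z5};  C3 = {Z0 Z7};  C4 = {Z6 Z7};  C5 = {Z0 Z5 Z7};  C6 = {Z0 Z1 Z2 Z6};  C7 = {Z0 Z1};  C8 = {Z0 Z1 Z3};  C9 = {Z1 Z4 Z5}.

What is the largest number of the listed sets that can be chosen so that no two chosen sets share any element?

2

C3, C9 are pairwise disjoint (C3={Z0,Z7}; C9={Z1,Z4,Z5}).
Every remaining set overlaps one of these, and no 3 of the listed sets are pairwise disjoint, so 2 is the maximum.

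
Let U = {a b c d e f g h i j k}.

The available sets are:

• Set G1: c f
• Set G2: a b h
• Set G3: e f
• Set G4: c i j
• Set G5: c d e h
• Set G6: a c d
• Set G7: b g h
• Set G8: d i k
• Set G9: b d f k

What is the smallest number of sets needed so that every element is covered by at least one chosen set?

5

Take {G2, G3, G4, G7, G9}. Their union is {a, b, c, d, e, f, g, h, i, j, k}, which is all 11 elements.
No 4 of the 9 sets cover everything (all 126 combinations miss at least one element), so 5 is optimal.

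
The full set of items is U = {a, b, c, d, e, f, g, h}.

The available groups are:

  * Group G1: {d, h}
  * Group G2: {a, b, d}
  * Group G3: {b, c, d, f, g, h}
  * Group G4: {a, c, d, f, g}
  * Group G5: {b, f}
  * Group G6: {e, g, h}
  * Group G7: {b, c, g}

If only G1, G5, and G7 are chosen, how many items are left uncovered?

Union of G1, G5, G7 = {b, c, d, f, g, h}.
Not covered: a, e — 2 items.

2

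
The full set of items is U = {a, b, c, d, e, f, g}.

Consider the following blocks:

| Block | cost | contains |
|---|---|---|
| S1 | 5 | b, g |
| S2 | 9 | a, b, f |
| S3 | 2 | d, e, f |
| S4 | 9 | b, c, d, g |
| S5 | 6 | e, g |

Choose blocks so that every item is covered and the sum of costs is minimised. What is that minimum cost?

20

S2, S3, S4 together cover every item (S2 ∪ S3 ∪ S4 = {a, b, c, d, e, f, g}); total cost 9 + 2 + 9 = 20.
The greedy pick S3, S1, S2, S4 costs 25; no covering selection beats 20.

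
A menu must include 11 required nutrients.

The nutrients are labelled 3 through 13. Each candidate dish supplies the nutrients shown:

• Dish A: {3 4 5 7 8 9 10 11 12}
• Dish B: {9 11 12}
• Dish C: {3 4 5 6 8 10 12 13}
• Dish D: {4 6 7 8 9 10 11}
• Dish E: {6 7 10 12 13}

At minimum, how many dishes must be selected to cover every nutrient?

2

C and D together: C ∪ D = {3, 4, 5, 6, 7, 8, 9, 10, 11, 12, 13} — every nutrient is covered.
No single dish has all 11 nutrients (the largest, A, has 9), so 2 is optimal.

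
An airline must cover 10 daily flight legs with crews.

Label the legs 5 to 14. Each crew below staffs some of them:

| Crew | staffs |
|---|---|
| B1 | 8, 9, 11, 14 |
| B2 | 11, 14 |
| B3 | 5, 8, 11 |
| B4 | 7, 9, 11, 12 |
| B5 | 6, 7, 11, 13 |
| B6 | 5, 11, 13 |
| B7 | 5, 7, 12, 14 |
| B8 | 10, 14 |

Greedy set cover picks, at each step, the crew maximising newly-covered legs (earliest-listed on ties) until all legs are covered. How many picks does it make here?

4

Greedy: pick B1 (covers 4 new) → pick B5 (covers 3 new) → pick B7 (covers 2 new) → pick B8 (covers 1 new). Total picks: 4.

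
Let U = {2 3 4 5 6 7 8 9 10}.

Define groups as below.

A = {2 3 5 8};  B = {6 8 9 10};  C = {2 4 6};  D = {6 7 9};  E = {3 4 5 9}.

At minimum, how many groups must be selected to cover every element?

4

Take {B, C, D, E}. Their union is {2, 3, 4, 5, 6, 7, 8, 9, 10}, which is all 9 elements.
No 3 of the 5 groups cover everything (all 10 combinations miss at least one element), so 4 is optimal.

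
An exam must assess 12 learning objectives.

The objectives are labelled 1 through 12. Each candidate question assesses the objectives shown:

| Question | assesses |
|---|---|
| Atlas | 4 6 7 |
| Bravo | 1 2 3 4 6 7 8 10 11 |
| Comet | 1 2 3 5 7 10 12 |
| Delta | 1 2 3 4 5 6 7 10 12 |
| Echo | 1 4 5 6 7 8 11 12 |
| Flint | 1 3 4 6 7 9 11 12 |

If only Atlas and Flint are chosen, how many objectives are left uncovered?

4

Union of Atlas, Flint = {1, 3, 4, 6, 7, 9, 11, 12}.
Not covered: 2, 5, 8, 10 — 4 objectives.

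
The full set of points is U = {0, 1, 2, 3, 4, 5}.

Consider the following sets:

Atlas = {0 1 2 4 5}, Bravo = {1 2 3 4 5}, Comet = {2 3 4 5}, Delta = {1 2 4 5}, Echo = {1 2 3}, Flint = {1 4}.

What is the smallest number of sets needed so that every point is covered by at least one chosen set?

2

Take {Atlas, Bravo}. Their union is {0, 1, 2, 3, 4, 5}, which is all 6 points.
No single set has all 6 points (the largest, Atlas, has 5), so 2 is optimal.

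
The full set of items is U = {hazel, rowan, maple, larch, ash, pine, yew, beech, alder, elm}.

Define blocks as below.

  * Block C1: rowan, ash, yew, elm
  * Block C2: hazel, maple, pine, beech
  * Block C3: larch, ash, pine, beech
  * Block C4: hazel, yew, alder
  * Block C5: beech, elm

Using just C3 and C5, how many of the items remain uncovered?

5

Union of C3, C5 = {larch, ash, pine, beech, elm}.
Not covered: hazel, rowan, maple, yew, alder — 5 items.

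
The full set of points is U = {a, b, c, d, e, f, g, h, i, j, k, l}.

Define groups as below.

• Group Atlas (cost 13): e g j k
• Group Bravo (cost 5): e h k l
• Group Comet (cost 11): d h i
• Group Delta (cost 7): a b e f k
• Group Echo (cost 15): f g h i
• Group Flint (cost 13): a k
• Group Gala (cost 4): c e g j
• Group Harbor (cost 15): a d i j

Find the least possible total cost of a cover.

Bravo, Comet, Delta, Gala together cover every point (Bravo ∪ Comet ∪ Delta ∪ Gala = {a, b, c, d, e, f, g, h, i, j, k, l}); total cost 5 + 11 + 7 + 4 = 27.
No covering selection has total cost below 27.

27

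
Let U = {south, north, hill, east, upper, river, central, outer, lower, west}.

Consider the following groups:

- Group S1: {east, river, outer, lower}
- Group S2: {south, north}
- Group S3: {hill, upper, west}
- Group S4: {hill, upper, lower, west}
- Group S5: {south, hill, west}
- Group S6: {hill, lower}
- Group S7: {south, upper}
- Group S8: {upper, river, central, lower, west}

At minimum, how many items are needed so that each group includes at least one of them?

3

The 3 items {south, upper, lower} hit every group.
The groups S1, S2, S3 are pairwise disjoint, so any hitting set needs a separate item for each — at least 3. Hence 3 is optimal.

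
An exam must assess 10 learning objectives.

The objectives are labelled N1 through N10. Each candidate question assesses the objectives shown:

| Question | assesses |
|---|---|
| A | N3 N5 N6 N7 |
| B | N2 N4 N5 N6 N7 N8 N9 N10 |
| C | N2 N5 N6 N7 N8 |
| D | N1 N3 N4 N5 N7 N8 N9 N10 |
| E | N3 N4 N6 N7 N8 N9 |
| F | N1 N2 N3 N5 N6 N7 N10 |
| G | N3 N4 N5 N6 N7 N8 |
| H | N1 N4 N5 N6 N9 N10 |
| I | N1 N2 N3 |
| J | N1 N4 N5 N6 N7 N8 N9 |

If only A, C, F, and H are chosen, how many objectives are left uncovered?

0

Union of A, C, F, H = {N1, N2, N3, N4, N5, N6, N7, N8, N9, N10} — that's every objective, so 0 are uncovered.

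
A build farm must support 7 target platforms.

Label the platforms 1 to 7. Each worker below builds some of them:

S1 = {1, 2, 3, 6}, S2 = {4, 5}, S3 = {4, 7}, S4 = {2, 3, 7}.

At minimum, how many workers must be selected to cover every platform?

3

Take {S1, S2, S3}. Their union is {1, 2, 3, 4, 5, 6, 7}, which is all 7 platforms.
Only S1 contains 1, so S1 is forced; the remaining 3 platforms need at least 2 more workers (each remaining worker adds at most 2) — so at least 3 workers are needed, and 3 is optimal.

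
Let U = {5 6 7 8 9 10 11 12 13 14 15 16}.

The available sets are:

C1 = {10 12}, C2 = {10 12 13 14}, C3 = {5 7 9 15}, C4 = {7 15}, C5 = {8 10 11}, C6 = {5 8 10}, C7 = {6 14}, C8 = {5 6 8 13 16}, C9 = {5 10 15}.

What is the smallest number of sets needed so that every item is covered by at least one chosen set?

4

C2 and C3 and C5 and C8 together: C2 ∪ C3 ∪ C5 ∪ C8 = {5, 6, 7, 8, 9, 10, 11, 12, 13, 14, 15, 16} — every item is covered.
Only C5 contains 11, so C5 is forced; the remaining 9 items need at least 3 more sets (each remaining set adds at most 4) — so at least 4 sets are needed, and 4 is optimal.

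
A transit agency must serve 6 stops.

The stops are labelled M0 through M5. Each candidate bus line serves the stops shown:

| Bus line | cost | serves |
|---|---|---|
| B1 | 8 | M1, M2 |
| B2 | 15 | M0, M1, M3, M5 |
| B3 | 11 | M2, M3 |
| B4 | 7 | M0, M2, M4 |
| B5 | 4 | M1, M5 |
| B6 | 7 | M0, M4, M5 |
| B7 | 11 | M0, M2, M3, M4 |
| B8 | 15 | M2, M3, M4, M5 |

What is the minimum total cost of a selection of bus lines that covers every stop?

B5, B7 together cover every stop (B5 ∪ B7 = {M0, M1, M2, M3, M4, M5}); total cost 4 + 11 = 15.
The greedy pick B5, B4, B3 costs 22; no covering selection beats 15.

15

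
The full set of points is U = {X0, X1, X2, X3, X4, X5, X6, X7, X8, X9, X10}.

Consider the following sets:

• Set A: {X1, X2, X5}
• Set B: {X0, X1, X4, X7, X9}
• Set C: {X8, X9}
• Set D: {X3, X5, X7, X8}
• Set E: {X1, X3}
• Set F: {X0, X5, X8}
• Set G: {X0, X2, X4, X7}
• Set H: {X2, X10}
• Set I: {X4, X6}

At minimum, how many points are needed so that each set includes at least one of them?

Take T = {X1, X4, X8, X10}. Each listed set contains at least one of these, so T is a hitting set of size 4.
The sets C, E, H, I are pairwise disjoint, so any hitting set needs a separate point for each — at least 4. Hence 4 is optimal.

4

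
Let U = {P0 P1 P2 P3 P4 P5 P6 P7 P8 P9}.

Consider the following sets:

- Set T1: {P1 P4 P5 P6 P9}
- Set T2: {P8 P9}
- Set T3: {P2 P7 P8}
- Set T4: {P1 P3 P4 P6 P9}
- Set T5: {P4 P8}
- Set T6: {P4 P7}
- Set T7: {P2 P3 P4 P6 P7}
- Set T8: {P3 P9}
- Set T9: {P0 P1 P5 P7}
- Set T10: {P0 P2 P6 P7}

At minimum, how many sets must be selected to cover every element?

T3, T4, and T9 cover everything between them: the union {P0, P1, P2, P3, P4, P5, P6, P7, P8, P9} is all of U.
No 2 of the 10 sets cover everything (all 45 combinations miss at least one element), so 3 is optimal.

3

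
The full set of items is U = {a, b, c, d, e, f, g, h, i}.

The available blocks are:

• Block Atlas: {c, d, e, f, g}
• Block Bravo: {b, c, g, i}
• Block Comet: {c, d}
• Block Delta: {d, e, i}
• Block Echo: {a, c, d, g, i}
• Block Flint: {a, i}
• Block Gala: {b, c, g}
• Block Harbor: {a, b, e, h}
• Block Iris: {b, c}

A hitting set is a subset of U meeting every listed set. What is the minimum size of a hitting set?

The 3 items {b, c, i} hit every block.
No choice of 2 items meets every block, so 3 is the minimum.

3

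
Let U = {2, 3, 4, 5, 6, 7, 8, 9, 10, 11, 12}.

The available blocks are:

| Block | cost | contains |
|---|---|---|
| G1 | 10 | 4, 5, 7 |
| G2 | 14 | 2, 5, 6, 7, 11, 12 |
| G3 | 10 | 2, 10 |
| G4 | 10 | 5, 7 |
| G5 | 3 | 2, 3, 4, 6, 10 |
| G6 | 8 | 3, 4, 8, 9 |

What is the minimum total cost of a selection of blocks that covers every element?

G2, G5, G6 together cover every element (G2 ∪ G5 ∪ G6 = {2, 3, 4, 5, 6, 7, 8, 9, 10, 11, 12}); total cost 14 + 3 + 8 = 25.
No covering selection has total cost below 25.

25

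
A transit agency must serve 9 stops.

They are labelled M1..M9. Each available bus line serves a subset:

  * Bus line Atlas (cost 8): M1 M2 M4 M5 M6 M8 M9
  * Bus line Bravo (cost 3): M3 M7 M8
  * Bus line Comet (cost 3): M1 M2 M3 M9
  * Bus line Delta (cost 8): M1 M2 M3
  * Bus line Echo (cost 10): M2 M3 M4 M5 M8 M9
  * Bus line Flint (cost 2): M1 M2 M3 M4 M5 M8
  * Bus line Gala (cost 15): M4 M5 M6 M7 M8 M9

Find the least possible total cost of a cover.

11

Atlas, Bravo together cover every stop (Atlas ∪ Bravo = {M1, M2, M3, M4, M5, M6, M7, M8, M9}); total cost 8 + 3 = 11.
The greedy pick Flint, Bravo, Comet, Atlas costs 16; no covering selection beats 11.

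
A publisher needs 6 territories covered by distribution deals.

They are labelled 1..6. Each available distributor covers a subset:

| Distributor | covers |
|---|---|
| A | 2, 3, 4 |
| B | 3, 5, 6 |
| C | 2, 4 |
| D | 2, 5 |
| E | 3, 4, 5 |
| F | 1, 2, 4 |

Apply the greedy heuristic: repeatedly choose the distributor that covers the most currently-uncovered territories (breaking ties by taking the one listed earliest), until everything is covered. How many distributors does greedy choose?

3

Greedy: pick A (covers 3 new) → pick B (covers 2 new) → pick F (covers 1 new). Total picks: 3.
(The true minimum cover uses only 2 distributors, so greedy is not optimal here.)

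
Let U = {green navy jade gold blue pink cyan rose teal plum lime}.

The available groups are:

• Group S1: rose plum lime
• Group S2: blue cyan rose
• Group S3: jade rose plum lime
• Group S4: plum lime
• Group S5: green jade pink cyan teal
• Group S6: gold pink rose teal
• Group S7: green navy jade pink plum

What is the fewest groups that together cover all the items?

4

S2, S3, S6, and S7 cover everything between them: the union {green, navy, jade, gold, blue, pink, cyan, rose, teal, plum, lime} is all of U.
No 3 of the 7 groups cover everything (all 35 combinations miss at least one item), so 4 is optimal.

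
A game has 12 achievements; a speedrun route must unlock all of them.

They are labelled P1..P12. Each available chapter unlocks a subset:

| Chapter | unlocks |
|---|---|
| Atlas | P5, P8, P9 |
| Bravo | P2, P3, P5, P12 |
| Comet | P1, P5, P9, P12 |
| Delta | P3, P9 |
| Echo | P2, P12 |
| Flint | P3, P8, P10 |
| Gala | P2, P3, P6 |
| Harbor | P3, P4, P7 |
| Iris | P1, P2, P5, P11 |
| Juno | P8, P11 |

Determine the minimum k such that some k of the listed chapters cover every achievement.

5

Take {Comet, Flint, Gala, Harbor, Juno}. Their union is {P1, P2, P3, P4, P5, P6, P7, P8, P9, P10, P11, P12}, which is all 12 achievements.
No 4 of the 10 chapters cover everything (all 210 combinations miss at least one achievement), so 5 is optimal.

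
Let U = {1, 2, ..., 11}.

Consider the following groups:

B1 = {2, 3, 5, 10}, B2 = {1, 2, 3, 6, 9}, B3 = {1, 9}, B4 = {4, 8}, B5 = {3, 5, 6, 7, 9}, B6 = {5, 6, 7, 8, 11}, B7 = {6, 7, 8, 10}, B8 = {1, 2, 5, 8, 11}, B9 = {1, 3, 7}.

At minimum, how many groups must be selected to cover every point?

B1 and B3 and B4 and B6 together: B1 ∪ B3 ∪ B4 ∪ B6 = {1, 2, 3, 4, 5, 6, 7, 8, 9, 10, 11} — every point is covered.
No 3 of the 9 groups cover everything (all 84 combinations miss at least one point), so 4 is optimal.

4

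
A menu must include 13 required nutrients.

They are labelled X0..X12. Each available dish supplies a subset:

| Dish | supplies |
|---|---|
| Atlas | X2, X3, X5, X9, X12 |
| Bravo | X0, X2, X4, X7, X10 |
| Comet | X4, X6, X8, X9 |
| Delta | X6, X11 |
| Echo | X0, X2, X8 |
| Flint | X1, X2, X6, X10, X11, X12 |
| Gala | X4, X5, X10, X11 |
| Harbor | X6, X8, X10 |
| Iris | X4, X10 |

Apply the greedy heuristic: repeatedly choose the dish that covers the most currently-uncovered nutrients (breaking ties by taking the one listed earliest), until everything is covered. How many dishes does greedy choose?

4

Greedy: pick Flint (covers 6 new) → pick Atlas (covers 3 new) → pick Bravo (covers 3 new) → pick Comet (covers 1 new). Total picks: 4.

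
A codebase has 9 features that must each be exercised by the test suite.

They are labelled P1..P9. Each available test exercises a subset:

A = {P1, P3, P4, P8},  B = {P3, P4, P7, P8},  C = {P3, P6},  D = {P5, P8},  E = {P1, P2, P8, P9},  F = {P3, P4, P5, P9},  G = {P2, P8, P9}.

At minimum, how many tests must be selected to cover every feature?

4

Take {B, C, E, F}. Their union is {P1, P2, P3, P4, P5, P6, P7, P8, P9}, which is all 9 features.
No 3 of the 7 tests cover everything (all 35 combinations miss at least one feature), so 4 is optimal.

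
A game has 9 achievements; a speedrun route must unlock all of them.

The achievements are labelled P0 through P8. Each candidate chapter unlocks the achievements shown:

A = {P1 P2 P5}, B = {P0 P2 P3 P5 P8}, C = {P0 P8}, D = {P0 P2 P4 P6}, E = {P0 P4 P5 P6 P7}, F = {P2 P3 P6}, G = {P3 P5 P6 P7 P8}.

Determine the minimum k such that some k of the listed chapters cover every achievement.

3

Take {A, B, E}. Their union is {P0, P1, P2, P3, P4, P5, P6, P7, P8}, which is all 9 achievements.
Only A contains P1, so A is forced; the remaining 6 achievements need at least 2 more chapters (each remaining chapter adds at most 4) — so at least 3 chapters are needed, and 3 is optimal.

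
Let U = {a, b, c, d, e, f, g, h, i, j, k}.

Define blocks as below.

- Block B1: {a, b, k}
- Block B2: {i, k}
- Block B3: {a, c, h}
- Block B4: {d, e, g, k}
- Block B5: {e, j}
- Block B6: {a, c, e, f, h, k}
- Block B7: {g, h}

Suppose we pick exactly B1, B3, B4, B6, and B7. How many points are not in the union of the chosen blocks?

2

Union of B1, B3, B4, B6, B7 = {a, b, c, d, e, f, g, h, k}.
Not covered: i, j — 2 points.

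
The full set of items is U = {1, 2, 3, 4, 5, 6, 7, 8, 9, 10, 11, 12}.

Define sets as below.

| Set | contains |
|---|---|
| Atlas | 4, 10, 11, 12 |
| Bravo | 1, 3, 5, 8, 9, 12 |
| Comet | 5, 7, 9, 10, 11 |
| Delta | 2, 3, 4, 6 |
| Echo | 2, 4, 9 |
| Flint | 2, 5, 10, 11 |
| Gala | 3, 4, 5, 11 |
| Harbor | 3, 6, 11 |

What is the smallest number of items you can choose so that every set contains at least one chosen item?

3

H = {2, 8, 11} meets every set (each contains at least one member of H), and |H| = 3.
No choice of 2 items meets every set, so 3 is the minimum.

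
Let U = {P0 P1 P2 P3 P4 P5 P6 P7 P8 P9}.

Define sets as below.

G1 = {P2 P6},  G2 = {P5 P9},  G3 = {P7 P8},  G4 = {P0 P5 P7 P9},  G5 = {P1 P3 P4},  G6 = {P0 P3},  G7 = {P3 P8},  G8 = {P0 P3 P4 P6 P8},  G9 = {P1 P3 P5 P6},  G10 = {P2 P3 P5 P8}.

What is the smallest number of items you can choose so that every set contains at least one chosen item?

4

H = {P3, P6, P8, P9} meets every set (each contains at least one member of H), and |H| = 4.
The sets G1, G2, G3, G6 are pairwise disjoint, so any hitting set needs a separate item for each — at least 4. Hence 4 is optimal.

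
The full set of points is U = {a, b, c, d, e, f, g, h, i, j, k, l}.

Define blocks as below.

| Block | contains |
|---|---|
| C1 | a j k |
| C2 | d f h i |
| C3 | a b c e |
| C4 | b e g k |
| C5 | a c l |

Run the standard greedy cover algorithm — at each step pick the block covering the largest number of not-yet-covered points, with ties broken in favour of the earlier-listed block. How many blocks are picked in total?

5

Greedy: pick C2 (covers 4 new) → pick C3 (covers 4 new) → pick C1 (covers 2 new) → pick C4 (covers 1 new) → pick C5 (covers 1 new). Total picks: 5.
(The true minimum cover uses only 4 blocks, so greedy is not optimal here.)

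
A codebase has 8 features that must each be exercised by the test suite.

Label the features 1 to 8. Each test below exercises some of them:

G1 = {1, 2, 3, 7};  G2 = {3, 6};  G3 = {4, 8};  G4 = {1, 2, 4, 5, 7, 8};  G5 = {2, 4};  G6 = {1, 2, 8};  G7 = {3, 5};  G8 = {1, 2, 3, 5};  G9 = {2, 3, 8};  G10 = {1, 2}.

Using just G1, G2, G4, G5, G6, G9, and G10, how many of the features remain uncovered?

0

Union of G1, G2, G4, G5, G6, G9, G10 = {1, 2, 3, 4, 5, 6, 7, 8} — that's every feature, so 0 are uncovered.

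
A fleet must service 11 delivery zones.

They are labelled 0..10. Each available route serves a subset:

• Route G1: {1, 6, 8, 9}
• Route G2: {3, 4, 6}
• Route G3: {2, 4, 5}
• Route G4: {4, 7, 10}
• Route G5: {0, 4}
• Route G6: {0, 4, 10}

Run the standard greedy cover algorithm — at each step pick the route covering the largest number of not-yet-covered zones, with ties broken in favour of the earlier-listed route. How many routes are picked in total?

Greedy: pick G1 (covers 4 new) → pick G3 (covers 3 new) → pick G4 (covers 2 new) → pick G2 (covers 1 new) → pick G5 (covers 1 new). Total picks: 5.

5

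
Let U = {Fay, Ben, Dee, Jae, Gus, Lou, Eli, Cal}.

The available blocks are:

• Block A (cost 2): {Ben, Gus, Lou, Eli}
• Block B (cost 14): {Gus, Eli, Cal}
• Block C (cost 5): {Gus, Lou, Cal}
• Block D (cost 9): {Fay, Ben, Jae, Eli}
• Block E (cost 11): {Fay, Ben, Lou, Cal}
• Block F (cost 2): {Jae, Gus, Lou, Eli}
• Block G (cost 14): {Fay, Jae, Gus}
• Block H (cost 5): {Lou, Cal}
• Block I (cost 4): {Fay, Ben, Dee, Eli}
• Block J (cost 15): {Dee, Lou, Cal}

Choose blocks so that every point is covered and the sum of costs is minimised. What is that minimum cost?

11

C, F, I together cover every point (C ∪ F ∪ I = {Fay, Ben, Dee, Jae, Gus, Lou, Eli, Cal}); total cost 5 + 2 + 4 = 11.
The greedy pick A, F, I, C costs 13; no covering selection beats 11.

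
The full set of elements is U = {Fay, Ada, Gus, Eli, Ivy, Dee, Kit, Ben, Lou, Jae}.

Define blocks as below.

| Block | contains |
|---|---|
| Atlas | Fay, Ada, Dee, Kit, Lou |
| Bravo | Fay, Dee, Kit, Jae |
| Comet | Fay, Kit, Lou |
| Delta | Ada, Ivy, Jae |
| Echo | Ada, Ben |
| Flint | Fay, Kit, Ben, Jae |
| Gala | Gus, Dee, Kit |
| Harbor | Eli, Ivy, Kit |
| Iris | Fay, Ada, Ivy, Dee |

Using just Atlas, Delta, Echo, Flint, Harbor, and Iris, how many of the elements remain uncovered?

1

Union of Atlas, Delta, Echo, Flint, Harbor, Iris = {Fay, Ada, Eli, Ivy, Dee, Kit, Ben, Lou, Jae}.
Not covered: Gus — 1 element.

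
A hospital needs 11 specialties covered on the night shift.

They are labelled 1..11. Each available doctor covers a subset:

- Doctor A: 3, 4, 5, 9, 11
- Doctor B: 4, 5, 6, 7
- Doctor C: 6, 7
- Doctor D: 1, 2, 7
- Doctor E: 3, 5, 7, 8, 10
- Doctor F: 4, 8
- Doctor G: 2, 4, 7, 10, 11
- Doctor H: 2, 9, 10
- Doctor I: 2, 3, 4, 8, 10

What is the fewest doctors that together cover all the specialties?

4

Take {A, B, D, I}. Their union is {1, 2, 3, 4, 5, 6, 7, 8, 9, 10, 11}, which is all 11 specialties.
No 3 of the 9 doctors cover everything (all 84 combinations miss at least one specialty), so 4 is optimal.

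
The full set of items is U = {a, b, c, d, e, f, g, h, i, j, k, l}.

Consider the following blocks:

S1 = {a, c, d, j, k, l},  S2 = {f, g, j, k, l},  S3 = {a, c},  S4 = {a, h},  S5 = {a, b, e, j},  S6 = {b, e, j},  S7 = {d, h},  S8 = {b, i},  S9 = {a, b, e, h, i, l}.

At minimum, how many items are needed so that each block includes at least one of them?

T = {b, c, h, k} meets every block (each contains at least one member of T), and |T| = 4.
The blocks S2, S3, S7, S8 are pairwise disjoint, so any hitting set needs a separate item for each — at least 4. Hence 4 is optimal.

4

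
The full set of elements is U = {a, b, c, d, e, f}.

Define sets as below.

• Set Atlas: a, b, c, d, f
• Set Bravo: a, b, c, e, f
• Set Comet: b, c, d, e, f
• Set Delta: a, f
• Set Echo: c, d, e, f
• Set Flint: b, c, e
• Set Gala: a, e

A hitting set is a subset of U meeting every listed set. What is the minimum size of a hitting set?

The 2 elements {a, e} hit every set.
The sets Delta, Flint are pairwise disjoint, so any hitting set needs a separate element for each — at least 2. Hence 2 is optimal.

2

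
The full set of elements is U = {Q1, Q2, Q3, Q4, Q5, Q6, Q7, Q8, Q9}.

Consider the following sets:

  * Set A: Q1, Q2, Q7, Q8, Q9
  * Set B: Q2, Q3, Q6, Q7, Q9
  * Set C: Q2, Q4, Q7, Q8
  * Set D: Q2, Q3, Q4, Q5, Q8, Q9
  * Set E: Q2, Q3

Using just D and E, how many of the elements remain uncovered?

Union of D, E = {Q2, Q3, Q4, Q5, Q8, Q9}.
Not covered: Q1, Q6, Q7 — 3 elements.

3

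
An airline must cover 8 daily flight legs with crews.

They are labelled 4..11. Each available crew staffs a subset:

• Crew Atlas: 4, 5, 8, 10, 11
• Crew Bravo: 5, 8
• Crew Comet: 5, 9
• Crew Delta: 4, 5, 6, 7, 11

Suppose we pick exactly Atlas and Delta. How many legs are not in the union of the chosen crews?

Union of Atlas, Delta = {4, 5, 6, 7, 8, 10, 11}.
Not covered: 9 — 1 leg.

1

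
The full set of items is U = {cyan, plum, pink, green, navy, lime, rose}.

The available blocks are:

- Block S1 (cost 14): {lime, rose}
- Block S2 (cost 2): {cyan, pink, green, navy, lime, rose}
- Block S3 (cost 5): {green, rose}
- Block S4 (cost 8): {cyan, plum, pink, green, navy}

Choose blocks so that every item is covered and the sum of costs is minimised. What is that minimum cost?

10

S2, S4 together cover every item (S2 ∪ S4 = {cyan, plum, pink, green, navy, lime, rose}); total cost 2 + 8 = 10.
No covering selection has total cost below 10.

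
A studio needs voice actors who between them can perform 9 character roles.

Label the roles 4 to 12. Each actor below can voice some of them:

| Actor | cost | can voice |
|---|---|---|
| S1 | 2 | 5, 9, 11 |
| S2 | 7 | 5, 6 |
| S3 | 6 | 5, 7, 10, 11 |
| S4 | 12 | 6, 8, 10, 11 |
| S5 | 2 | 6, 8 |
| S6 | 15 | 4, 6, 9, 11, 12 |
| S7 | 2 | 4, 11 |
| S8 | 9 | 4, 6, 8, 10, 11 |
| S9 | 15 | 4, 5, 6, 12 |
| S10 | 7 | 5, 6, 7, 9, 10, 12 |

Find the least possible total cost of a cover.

S5, S7, S10 together cover every role (S5 ∪ S7 ∪ S10 = {4, 5, 6, 7, 8, 9, 10, 11, 12}); total cost 2 + 2 + 7 = 11.
The greedy pick S1, S5, S7, S10 costs 13; no covering selection beats 11.

11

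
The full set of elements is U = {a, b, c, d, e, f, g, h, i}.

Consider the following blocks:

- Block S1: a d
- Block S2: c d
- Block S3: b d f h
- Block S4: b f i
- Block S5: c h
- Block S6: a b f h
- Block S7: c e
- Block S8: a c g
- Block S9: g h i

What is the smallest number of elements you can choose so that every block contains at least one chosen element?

4

Take T = {b, c, d, g}. Each listed block contains at least one of these, so T is a hitting set of size 4.
No choice of 3 elements meets every block, so 4 is the minimum.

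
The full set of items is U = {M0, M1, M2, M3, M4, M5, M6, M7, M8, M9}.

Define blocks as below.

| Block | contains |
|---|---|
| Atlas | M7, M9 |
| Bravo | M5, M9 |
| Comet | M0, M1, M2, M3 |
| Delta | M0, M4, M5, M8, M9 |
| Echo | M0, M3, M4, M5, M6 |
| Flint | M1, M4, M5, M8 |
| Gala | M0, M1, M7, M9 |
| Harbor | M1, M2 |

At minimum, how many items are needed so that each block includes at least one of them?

3

Take H = {M1, M5, M7}. Each listed block contains at least one of these, so H is a hitting set of size 3.
The blocks Atlas, Echo, Harbor are pairwise disjoint, so any hitting set needs a separate item for each — at least 3. Hence 3 is optimal.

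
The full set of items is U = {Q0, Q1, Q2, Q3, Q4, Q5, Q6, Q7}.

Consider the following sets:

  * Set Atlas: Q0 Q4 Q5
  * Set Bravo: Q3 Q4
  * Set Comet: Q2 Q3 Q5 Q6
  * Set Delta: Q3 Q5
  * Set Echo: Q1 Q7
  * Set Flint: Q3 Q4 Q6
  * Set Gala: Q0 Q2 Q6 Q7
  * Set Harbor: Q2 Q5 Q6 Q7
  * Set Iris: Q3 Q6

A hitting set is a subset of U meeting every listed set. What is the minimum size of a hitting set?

H = {Q3, Q5, Q7} meets every set (each contains at least one member of H), and |H| = 3.
The sets Atlas, Echo, Iris are pairwise disjoint, so any hitting set needs a separate item for each — at least 3. Hence 3 is optimal.

3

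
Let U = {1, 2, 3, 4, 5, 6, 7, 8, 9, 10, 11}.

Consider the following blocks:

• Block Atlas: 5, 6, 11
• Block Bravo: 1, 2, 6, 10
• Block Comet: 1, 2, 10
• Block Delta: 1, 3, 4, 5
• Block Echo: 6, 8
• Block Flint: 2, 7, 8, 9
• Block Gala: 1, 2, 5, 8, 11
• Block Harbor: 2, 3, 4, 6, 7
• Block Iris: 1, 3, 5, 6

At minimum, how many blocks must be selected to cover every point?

4

Comet, Flint, Gala, and Harbor cover everything between them: the union {1, 2, 3, 4, 5, 6, 7, 8, 9, 10, 11} is all of U.
No 3 of the 9 blocks cover everything (all 84 combinations miss at least one point), so 4 is optimal.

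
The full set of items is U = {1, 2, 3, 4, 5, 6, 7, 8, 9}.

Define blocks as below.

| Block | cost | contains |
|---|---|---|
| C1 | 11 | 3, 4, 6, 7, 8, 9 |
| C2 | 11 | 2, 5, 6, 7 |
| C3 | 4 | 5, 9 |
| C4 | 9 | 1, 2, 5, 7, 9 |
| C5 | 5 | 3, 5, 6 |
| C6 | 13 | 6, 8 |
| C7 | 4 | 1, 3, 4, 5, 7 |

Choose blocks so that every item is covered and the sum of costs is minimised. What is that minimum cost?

C1, C4 together cover every item (C1 ∪ C4 = {1, 2, 3, 4, 5, 6, 7, 8, 9}); total cost 11 + 9 = 20.
The greedy pick C7, C1, C4 costs 24; no covering selection beats 20.

20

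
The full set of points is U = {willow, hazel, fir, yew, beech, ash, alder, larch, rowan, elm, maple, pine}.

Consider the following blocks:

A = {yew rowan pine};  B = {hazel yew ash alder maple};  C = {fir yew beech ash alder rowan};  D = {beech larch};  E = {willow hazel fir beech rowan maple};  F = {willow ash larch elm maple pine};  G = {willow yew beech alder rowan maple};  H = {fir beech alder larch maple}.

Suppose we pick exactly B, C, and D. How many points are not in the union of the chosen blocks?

Union of B, C, D = {hazel, fir, yew, beech, ash, alder, larch, rowan, maple}.
Not covered: willow, elm, pine — 3 points.

3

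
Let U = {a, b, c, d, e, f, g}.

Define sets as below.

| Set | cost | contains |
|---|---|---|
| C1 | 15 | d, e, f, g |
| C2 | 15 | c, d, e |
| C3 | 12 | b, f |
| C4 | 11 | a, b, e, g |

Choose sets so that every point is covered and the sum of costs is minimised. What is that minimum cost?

38

C2, C3, C4 together cover every point (C2 ∪ C3 ∪ C4 = {a, b, c, d, e, f, g}); total cost 15 + 12 + 11 = 38.
The greedy pick C4, C1, C2 costs 41; no covering selection beats 38.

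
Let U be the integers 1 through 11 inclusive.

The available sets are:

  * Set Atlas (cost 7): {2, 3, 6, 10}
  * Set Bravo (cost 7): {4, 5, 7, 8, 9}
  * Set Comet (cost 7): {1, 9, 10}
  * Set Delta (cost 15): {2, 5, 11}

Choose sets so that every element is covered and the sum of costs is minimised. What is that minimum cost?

Atlas, Bravo, Comet, Delta together cover every element (Atlas ∪ Bravo ∪ Comet ∪ Delta = {1, 2, 3, 4, 5, 6, 7, 8, 9, 10, 11}); total cost 7 + 7 + 7 + 15 = 36.
No covering selection has total cost below 36.

36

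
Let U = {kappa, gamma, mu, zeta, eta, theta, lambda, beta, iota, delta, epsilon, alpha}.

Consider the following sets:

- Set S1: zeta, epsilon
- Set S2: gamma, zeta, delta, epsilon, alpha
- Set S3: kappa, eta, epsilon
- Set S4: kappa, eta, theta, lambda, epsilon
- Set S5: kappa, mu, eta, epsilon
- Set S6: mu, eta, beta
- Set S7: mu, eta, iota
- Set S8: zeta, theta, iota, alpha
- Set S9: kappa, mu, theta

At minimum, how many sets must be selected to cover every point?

Take {S2, S4, S6, S7}. Their union is {kappa, gamma, mu, zeta, eta, theta, lambda, beta, iota, delta, epsilon, alpha}, which is all 12 points.
No 3 of the 9 sets cover everything (all 84 combinations miss at least one point), so 4 is optimal.

4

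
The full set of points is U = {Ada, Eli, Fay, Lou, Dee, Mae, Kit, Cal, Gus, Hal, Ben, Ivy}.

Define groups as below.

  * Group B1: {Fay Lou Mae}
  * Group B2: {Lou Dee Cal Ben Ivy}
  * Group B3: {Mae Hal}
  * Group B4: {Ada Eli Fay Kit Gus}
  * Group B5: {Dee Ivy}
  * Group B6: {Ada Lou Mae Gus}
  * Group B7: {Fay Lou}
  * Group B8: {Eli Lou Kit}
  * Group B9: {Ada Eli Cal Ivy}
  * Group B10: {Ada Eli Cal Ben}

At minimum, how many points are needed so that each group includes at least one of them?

4

H = {Eli, Lou, Hal, Ivy} meets every group (each contains at least one member of H), and |H| = 4.
The groups B3, B5, B7, B10 are pairwise disjoint, so any hitting set needs a separate point for each — at least 4. Hence 4 is optimal.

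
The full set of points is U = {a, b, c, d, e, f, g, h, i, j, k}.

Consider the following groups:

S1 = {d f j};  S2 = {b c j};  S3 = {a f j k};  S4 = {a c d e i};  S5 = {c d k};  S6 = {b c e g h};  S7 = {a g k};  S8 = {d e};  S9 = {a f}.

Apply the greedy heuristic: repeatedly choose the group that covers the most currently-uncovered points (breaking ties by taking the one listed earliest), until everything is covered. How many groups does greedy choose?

3

Greedy: pick S4 (covers 5 new) → pick S3 (covers 3 new) → pick S6 (covers 3 new). Total picks: 3.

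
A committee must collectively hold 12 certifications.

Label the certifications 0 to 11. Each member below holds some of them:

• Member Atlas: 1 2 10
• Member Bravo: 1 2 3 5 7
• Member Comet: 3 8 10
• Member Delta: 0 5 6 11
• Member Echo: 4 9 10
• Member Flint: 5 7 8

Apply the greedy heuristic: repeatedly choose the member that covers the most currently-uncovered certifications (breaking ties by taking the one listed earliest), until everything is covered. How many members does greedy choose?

Greedy: pick Bravo (covers 5 new) → pick Delta (covers 3 new) → pick Echo (covers 3 new) → pick Comet (covers 1 new). Total picks: 4.

4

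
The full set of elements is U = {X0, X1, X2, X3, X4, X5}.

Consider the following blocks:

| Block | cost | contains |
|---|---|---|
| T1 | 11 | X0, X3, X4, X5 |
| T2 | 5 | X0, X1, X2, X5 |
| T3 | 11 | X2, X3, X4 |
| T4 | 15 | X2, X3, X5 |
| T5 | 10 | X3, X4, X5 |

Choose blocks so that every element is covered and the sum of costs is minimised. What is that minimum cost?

T2, T5 together cover every element (T2 ∪ T5 = {X0, X1, X2, X3, X4, X5}); total cost 5 + 10 = 15.
No covering selection has total cost below 15.

15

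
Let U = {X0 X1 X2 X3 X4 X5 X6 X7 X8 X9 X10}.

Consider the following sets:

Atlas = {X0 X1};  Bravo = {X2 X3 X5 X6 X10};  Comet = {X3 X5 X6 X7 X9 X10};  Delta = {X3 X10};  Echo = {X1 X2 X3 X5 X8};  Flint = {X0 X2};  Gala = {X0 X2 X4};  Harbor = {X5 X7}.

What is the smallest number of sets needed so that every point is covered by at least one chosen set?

Comet and Echo and Gala together: Comet ∪ Echo ∪ Gala = {X0, X1, X2, X3, X4, X5, X6, X7, X8, X9, X10} — every point is covered.
Only Gala contains X4, so Gala is forced; the remaining 8 points need at least 2 more sets (each remaining set adds at most 6) — so at least 3 sets are needed, and 3 is optimal.

3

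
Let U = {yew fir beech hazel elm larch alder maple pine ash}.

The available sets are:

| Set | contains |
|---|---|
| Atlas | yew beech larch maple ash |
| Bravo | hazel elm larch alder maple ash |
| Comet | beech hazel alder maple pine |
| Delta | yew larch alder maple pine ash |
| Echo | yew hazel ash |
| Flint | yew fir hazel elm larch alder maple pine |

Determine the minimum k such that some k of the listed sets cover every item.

Take {Atlas, Flint}. Their union is {yew, fir, beech, hazel, elm, larch, alder, maple, pine, ash}, which is all 10 items.
No single set has all 10 items (the largest, Flint, has 8), so 2 is optimal.

2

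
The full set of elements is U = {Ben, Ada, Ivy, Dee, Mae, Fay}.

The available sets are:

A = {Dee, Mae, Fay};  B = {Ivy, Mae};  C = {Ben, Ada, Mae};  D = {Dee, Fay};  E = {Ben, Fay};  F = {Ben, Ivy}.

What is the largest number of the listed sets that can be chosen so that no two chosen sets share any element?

2

B, E are pairwise disjoint (B={Ivy,Mae}; E={Ben,Fay}).
Every remaining set overlaps one of these, and no 3 of the listed sets are pairwise disjoint, so 2 is the maximum.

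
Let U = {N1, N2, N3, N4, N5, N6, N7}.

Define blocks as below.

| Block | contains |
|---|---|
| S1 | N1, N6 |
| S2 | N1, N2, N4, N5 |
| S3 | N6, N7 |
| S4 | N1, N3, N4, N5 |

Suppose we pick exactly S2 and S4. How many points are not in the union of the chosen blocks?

2

Union of S2, S4 = {N1, N2, N3, N4, N5}.
Not covered: N6, N7 — 2 points.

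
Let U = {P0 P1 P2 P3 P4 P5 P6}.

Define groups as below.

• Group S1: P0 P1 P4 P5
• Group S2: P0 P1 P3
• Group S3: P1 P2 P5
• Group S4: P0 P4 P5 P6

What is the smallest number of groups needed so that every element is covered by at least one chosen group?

S2 and S3 and S4 together: S2 ∪ S3 ∪ S4 = {P0, P1, P2, P3, P4, P5, P6} — every element is covered.
Only S3 contains P2, so S3 is forced; the remaining 4 elements need at least 2 more groups (each remaining group adds at most 3) — so at least 3 groups are needed, and 3 is optimal.

3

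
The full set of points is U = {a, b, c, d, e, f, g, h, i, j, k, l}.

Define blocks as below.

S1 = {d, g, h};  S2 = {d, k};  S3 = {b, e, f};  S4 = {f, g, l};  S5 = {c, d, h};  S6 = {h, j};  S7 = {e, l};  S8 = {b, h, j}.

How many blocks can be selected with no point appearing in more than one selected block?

3

S2, S7, S8 are pairwise disjoint (S2={d,k}; S7={e,l}; S8={b,h,j}).
Every remaining block overlaps one of these, and no 4 of the listed blocks are pairwise disjoint, so 3 is the maximum.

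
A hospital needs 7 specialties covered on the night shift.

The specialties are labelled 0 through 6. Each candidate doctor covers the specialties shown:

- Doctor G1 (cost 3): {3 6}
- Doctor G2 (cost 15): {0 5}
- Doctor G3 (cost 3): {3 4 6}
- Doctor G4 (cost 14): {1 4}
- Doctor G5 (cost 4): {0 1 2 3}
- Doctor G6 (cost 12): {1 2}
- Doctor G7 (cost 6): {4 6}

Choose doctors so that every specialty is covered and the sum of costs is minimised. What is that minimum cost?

G2, G3, G5 together cover every specialty (G2 ∪ G3 ∪ G5 = {0, 1, 2, 3, 4, 5, 6}); total cost 15 + 3 + 4 = 22.
No covering selection has total cost below 22.

22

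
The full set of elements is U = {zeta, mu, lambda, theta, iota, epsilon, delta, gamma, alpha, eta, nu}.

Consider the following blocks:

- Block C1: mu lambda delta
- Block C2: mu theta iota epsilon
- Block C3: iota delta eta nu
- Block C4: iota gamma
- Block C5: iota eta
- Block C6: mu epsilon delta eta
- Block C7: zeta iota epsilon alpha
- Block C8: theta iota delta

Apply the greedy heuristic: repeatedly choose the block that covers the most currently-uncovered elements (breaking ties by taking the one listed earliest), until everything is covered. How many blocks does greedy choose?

5

Greedy: pick C2 (covers 4 new) → pick C3 (covers 3 new) → pick C7 (covers 2 new) → pick C1 (covers 1 new) → pick C4 (covers 1 new). Total picks: 5.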